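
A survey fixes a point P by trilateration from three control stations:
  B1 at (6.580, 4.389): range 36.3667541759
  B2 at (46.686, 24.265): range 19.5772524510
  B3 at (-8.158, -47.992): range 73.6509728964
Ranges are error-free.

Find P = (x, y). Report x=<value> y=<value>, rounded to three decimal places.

x=42.941 y=5.049

eq1: (x − 6.580)² + (y − 4.389)² = 36.3667541759²
eq2: (x − 46.686)² + (y − 24.265)² = 19.5772524510²
eq3: (x + 8.158)² + (y + 47.992)² = 73.6509728964²
eq2−eq3, eq2−eq1 (x²,y² cancel):
  -109.688·x − 144.514·y = -5439.784788
  -80.212·x − 39.752·y = -3645.085096
det = -109.688·-39.752 − -144.514·-80.212 = -7231.439592
x = (-5439.784788·-39.752 − -144.514·-3645.085096) / -7231.439592 = 42.940759
y = (-109.688·-3645.085096 − -5439.784788·-80.212) / -7231.439592 = 5.049330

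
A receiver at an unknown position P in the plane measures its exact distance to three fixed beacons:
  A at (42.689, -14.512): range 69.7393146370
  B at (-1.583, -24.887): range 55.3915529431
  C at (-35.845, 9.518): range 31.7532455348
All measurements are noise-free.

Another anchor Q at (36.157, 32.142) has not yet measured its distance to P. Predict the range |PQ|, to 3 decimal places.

eq1: (x − 42.689)² + (y + 14.512)² = 69.7393146370²
eq2: (x + 1.583)² + (y + 24.887)² = 55.3915529431²
eq3: (x + 35.845)² + (y − 9.518)² = 31.7532455348²
eq1−eq2, eq1−eq3 (x²,y² cancel):
  -88.544·x − 20.750·y = 384.267662
  -157.068·x + 48.060·y = 3197.810888
det = -88.544·48.060 − -20.750·-157.068 = -7514.585640
x = (384.267662·48.060 − -20.750·3197.810888) / -7514.585640 = -11.287712
y = (-88.544·3197.810888 − 384.267662·-157.068) / -7514.585640 = 29.647784
|P − Q| = √((-11.287712 − 36.157)² + (29.647784 − 32.142)²) = 47.510229

47.510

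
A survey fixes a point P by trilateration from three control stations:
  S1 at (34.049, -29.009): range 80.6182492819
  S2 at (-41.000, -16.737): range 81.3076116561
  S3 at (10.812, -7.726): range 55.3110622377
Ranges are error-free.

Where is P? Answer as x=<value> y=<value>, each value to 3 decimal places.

eq1: (x − 34.049)² + (y + 29.009)² = 80.6182492819²
eq2: (x + 41.000)² + (y + 16.737)² = 81.3076116561²
eq3: (x − 10.812)² + (y + 7.726)² = 55.3110622377²
eq1−eq2, eq1−eq3 (x²,y² cancel):
  -150.098·x + 24.544·y = -151.354909
  -46.474·x + 42.566·y = 1615.722449
det = -150.098·42.566 − 24.544·-46.474 = -5248.413612
x = (-151.354909·42.566 − 24.544·1615.722449) / -5248.413612 = 8.783390
y = (-150.098·1615.722449 − -151.354909·-46.474) / -5248.413612 = 47.547849

x=8.783 y=47.548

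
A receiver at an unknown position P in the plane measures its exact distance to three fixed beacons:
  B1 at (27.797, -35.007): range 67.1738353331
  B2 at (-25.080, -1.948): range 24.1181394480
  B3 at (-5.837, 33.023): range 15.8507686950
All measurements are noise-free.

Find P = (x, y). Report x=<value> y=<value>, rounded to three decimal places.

x=-12.580 y=18.678

eq1: (x − 27.797)² + (y + 35.007)² = 67.1738353331²
eq2: (x + 25.080)² + (y + 1.948)² = 24.1181394480²
eq3: (x + 5.837)² + (y − 33.023)² = 15.8507686950²
eq1−eq2, eq1−eq3 (x²,y² cancel):
  -105.754·x + 66.118·y = 2565.277349
  -67.268·x + 136.060·y = 3387.503125
det = -105.754·136.060 − 66.118·-67.268 = -9941.263616
x = (2565.277349·136.060 − 66.118·3387.503125) / -9941.263616 = -12.579558
y = (-105.754·3387.503125 − 2565.277349·-67.268) / -9941.263616 = 18.677800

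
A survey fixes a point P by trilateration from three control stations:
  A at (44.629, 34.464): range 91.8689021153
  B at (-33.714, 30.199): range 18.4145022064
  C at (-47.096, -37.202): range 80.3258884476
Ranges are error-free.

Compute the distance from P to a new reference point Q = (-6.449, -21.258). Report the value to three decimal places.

75.998

eq1: (x − 44.629)² + (y − 34.464)² = 91.8689021153²
eq2: (x + 33.714)² + (y − 30.199)² = 18.4145022064²
eq3: (x + 47.096)² + (y + 37.202)² = 80.3258884476²
eq1−eq3, eq1−eq2 (x²,y² cancel):
  -183.450·x − 143.332·y = 2410.153904
  -156.686·x − 8.530·y = 6969.899744
det = -183.450·-8.530 − -143.332·-156.686 = -20893.289252
x = (2410.153904·-8.530 − -143.332·6969.899744) / -20893.289252 = -46.830877
y = (-183.450·6969.899744 − 2410.153904·-156.686) / -20893.289252 = 43.123451
|P − Q| = √((-46.830877 − -6.449)² + (43.123451 − -21.258)²) = 75.997811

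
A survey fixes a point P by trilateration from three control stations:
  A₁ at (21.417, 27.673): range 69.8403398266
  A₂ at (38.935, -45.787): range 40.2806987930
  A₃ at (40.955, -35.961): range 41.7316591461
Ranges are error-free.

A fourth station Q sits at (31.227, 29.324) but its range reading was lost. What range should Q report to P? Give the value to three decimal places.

75.028

eq1: (x − 21.417)² + (y − 27.673)² = 69.8403398266²
eq2: (x − 38.935)² + (y + 45.787)² = 40.2806987930²
eq3: (x − 40.955)² + (y + 35.961)² = 41.7316591461²
eq1−eq3, eq1−eq2 (x²,y² cancel):
  39.076·x − 127.268·y = 4882.164420
  35.036·x − 146.920·y = 5643.039148
det = 39.076·-146.920 − -127.268·35.036 = -1282.084272
x = (4882.164420·-146.920 − -127.268·5643.039148) / -1282.084272 = -0.694736
y = (39.076·5643.039148 − 4882.164420·35.036) / -1282.084272 = -38.574598
|P − Q| = √((-0.694736 − 31.227)² + (-38.574598 − 29.324)²) = 75.028107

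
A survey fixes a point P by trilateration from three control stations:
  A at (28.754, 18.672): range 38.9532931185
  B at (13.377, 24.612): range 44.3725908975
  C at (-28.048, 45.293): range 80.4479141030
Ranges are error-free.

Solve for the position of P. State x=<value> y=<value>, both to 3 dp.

x=19.944 y=-19.272

eq1: (x − 28.754)² + (y − 18.672)² = 38.9532931185²
eq2: (x − 13.377)² + (y − 24.612)² = 44.3725908975²
eq3: (x + 28.048)² + (y − 45.293)² = 80.4479141030²
eq3−eq1, eq3−eq2 (x²,y² cancel):
  113.604·x − 53.242·y = 3291.797786
  82.850·x − 41.362·y = 2449.488581
det = 113.604·-41.362 − -53.242·82.850 = -287.788948
x = (3291.797786·-41.362 − -53.242·2449.488581) / -287.788948 = 19.944022
y = (113.604·2449.488581 − 3291.797786·82.850) / -287.788948 = -19.271950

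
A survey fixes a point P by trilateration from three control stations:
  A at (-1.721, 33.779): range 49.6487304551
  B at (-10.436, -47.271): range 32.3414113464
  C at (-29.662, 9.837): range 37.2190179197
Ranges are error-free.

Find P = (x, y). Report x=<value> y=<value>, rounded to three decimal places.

x=-2.737 y=-15.859

eq1: (x + 1.721)² + (y − 33.779)² = 49.6487304551²
eq2: (x + 10.436)² + (y + 47.271)² = 32.3414113464²
eq3: (x + 29.662)² + (y − 9.837)² = 37.2190179197²
eq1−eq3, eq1−eq2 (x²,y² cancel):
  -55.882·x − 47.884·y = 912.359272
  -17.430·x − 162.100·y = 2618.504403
det = -55.882·-162.100 − -47.884·-17.430 = 8223.854080
x = (912.359272·-162.100 − -47.884·2618.504403) / 8223.854080 = -2.737035
y = (-55.882·2618.504403 − 912.359272·-17.430) / 8223.854080 = -15.859333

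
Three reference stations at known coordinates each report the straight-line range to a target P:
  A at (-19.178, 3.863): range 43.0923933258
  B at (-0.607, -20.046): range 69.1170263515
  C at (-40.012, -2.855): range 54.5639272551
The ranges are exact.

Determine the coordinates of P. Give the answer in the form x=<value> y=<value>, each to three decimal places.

x=-17.679 y=46.929

eq1: (x + 19.178)² + (y − 3.863)² = 43.0923933258²
eq2: (x + 0.607)² + (y + 20.046)² = 69.1170263515²
eq3: (x + 40.012)² + (y + 2.855)² = 54.5639272551²
eq2−eq1, eq2−eq3 (x²,y² cancel):
  -37.142·x + 47.818·y = 2900.716857
  -78.810·x + 34.382·y = 3006.841778
det = -37.142·34.382 − 47.818·-78.810 = 2491.520336
x = (2900.716857·34.382 − 47.818·3006.841778) / 2491.520336 = -17.679452
y = (-37.142·3006.841778 − 2900.716857·-78.810) / 2491.520336 = 46.929329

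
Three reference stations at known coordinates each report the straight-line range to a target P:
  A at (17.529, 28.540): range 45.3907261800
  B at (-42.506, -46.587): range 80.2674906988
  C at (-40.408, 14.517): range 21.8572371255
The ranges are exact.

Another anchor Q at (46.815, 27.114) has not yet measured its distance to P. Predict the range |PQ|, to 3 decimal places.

eq1: (x − 17.529)² + (y − 28.540)² = 45.3907261800²
eq2: (x + 42.506)² + (y + 46.587)² = 80.2674906988²
eq3: (x + 40.408)² + (y − 14.517)² = 21.8572371255²
eq2−eq1, eq2−eq3 (x²,y² cancel):
  120.070·x + 150.254·y = 1527.240876
  4.196·x + 122.208·y = 3831.572396
det = 120.070·122.208 − 150.254·4.196 = 14043.048776
x = (1527.240876·122.208 − 150.254·3831.572396) / 14043.048776 = -27.705382
y = (120.070·3831.572396 − 1527.240876·4.196) / 14043.048776 = 32.304139
|P − Q| = √((-27.705382 − 46.815)² + (32.304139 − 27.114)²) = 74.700902

74.701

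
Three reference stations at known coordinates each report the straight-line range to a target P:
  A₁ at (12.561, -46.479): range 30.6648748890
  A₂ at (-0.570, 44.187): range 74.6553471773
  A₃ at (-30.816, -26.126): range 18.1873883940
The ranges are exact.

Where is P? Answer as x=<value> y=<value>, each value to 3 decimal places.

x=-12.933 y=-29.438

eq1: (x − 12.561)² + (y + 46.479)² = 30.6648748890²
eq2: (x + 0.570)² + (y − 44.187)² = 74.6553471773²
eq3: (x + 30.816)² + (y + 26.126)² = 18.1873883940²
eq1−eq3, eq1−eq2 (x²,y² cancel):
  -86.754·x + 40.706·y = -76.328975
  -26.262·x + 181.332·y = -4998.346603
det = -86.754·181.332 − 40.706·-26.262 = -14662.255356
x = (-76.328975·181.332 − 40.706·-4998.346603) / -14662.255356 = -12.932650
y = (-86.754·-4998.346603 − -76.328975·-26.262) / -14662.255356 = -29.437627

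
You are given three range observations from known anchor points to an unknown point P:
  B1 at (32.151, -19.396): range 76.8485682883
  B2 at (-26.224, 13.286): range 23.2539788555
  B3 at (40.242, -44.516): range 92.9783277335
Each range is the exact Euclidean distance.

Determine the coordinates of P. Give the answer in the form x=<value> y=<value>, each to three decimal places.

eq1: (x − 32.151)² + (y + 19.396)² = 76.8485682883²
eq2: (x + 26.224)² + (y − 13.286)² = 23.2539788555²
eq3: (x − 40.242)² + (y + 44.516)² = 92.9783277335²
eq3−eq2, eq3−eq1 (x²,y² cancel):
  -132.932·x + 115.604·y = 5367.345048
  -16.182·x + 50.240·y = 548.065777
det = -132.932·50.240 − 115.604·-16.182 = -4807.799752
x = (5367.345048·50.240 − 115.604·548.065777) / -4807.799752 = -42.908779
y = (-132.932·548.065777 − 5367.345048·-16.182) / -4807.799752 = -2.911706

x=-42.909 y=-2.912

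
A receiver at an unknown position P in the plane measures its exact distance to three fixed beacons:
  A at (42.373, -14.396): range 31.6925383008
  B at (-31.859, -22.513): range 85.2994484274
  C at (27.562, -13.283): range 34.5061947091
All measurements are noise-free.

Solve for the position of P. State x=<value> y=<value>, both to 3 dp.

x=43.593 y=17.273

eq1: (x − 42.373)² + (y + 14.396)² = 31.6925383008²
eq2: (x + 31.859)² + (y + 22.513)² = 85.2994484274²
eq3: (x − 27.562)² + (y + 13.283)² = 34.5061947091²
eq2−eq1, eq2−eq3 (x²,y² cancel):
  148.464·x + 16.234·y = 6752.463813
  118.842·x + 18.460·y = 5499.589312
det = 148.464·18.460 − 16.234·118.842 = 811.364412
x = (6752.463813·18.460 − 16.234·5499.589312) / 811.364412 = 43.593419
y = (148.464·5499.589312 − 6752.463813·118.842) / 811.364412 = 17.273032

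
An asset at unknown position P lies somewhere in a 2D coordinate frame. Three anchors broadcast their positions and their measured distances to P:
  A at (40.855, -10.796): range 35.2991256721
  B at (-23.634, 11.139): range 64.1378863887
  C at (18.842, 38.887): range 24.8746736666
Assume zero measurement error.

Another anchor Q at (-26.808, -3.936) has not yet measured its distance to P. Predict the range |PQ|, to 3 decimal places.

eq1: (x − 40.855)² + (y + 10.796)² = 35.2991256721²
eq2: (x + 23.634)² + (y − 11.139)² = 64.1378863887²
eq3: (x − 18.842)² + (y − 38.887)² = 24.8746736666²
eq3−eq2, eq3−eq1 (x²,y² cancel):
  -84.952·x − 55.496·y = -4679.495536
  44.026·x − 99.366·y = -708.813975
det = -84.952·-99.366 − -55.496·44.026 = 10884.607328
x = (-4679.495536·-99.366 − -55.496·-708.813975) / 10884.607328 = 39.105353
y = (-84.952·-708.813975 − -4679.495536·44.026) / 10884.607328 = 24.459737
|P − Q| = √((39.105353 − -26.808)² + (24.459737 − -3.936)²) = 71.769687

71.770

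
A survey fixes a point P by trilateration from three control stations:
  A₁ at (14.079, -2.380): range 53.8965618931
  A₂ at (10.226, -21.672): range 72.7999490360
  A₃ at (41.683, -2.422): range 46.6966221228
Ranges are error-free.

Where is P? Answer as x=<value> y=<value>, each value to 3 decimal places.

x=41.071 y=44.271

eq1: (x − 14.079)² + (y + 2.380)² = 53.8965618931²
eq2: (x − 10.226)² + (y + 21.672)² = 72.7999490360²
eq3: (x − 41.683)² + (y + 2.422)² = 46.6966221228²
eq3−eq2, eq3−eq1 (x²,y² cancel):
  -62.914·x − 38.500·y = -4288.349975
  -55.208·x + 0.084·y = -2263.720798
det = -62.914·0.084 − -38.500·-55.208 = -2130.792776
x = (-4288.349975·0.084 − -38.500·-2263.720798) / -2130.792776 = 41.070851
y = (-62.914·-2263.720798 − -4288.349975·-55.208) / -2130.792776 = 44.270610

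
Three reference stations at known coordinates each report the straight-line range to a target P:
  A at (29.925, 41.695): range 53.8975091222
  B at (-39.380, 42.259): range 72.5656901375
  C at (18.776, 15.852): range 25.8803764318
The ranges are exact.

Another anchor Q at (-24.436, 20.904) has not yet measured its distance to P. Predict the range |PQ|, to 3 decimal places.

47.111

eq1: (x − 29.925)² + (y − 41.695)² = 53.8975091222²
eq2: (x + 39.380)² + (y − 42.259)² = 72.5656901375²
eq3: (x − 18.776)² + (y − 15.852)² = 25.8803764318²
eq3−eq1, eq3−eq2 (x²,y² cancel):
  22.298·x + 51.686·y = -204.993035
  -116.312·x + 52.814·y = -1863.202100
det = 22.298·52.814 − 51.686·-116.312 = 7189.348604
x = (-204.993035·52.814 − 51.686·-1863.202100) / 7189.348604 = 11.889111
y = (22.298·-1863.202100 − -204.993035·-116.312) / 7189.348604 = -9.095237
|P − Q| = √((11.889111 − -24.436)² + (-9.095237 − 20.904)²) = 47.111229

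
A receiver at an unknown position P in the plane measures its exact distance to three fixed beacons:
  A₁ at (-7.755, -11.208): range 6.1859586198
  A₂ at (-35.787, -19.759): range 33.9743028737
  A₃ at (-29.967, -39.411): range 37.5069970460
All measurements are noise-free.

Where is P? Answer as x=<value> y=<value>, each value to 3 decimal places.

eq1: (x + 7.755)² + (y + 11.208)² = 6.1859586198²
eq2: (x + 35.787)² + (y + 19.759)² = 33.9743028737²
eq3: (x + 29.967)² + (y + 39.411)² = 37.5069970460²
eq3−eq2, eq3−eq1 (x²,y² cancel):
  -11.640·x + 39.304·y = -527.598988
  44.424·x + 56.406·y = -896.979978
det = -11.640·56.406 − 39.304·44.424 = -2402.606736
x = (-527.598988·56.406 − 39.304·-896.979978) / -2402.606736 = -2.287163
y = (-11.640·-896.979978 − -527.598988·44.424) / -2402.606736 = -14.100895

x=-2.287 y=-14.101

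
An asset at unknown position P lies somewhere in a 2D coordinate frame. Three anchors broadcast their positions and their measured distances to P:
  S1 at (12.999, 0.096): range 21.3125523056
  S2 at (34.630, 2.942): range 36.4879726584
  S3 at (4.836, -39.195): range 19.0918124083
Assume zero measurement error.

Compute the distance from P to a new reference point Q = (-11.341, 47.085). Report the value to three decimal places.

eq1: (x − 12.999)² + (y − 0.096)² = 21.3125523056²
eq2: (x − 34.630)² + (y − 2.942)² = 36.4879726584²
eq3: (x − 4.836)² + (y + 39.195)² = 19.0918124083²
eq3−eq1, eq3−eq2 (x²,y² cancel):
  16.326·x + 78.582·y = -1480.379289
  59.588·x + 84.274·y = -1318.617505
det = 16.326·84.274 − 78.582·59.588 = -3306.686892
x = (-1480.379289·84.274 − 78.582·-1318.617505) / -3306.686892 = 6.392466
y = (16.326·-1318.617505 − -1480.379289·59.588) / -3306.686892 = -20.166739
|P − Q| = √((6.392466 − -11.341)² + (-20.166739 − 47.085)²) = 69.550501

69.551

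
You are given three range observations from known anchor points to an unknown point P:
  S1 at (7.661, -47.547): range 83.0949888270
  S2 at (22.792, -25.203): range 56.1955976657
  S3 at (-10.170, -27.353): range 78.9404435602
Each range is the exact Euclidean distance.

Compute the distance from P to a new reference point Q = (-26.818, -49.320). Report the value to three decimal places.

106.048

eq1: (x − 7.661)² + (y + 47.547)² = 83.0949888270²
eq2: (x − 22.792)² + (y + 25.203)² = 56.1955976657²
eq3: (x + 10.170)² + (y + 27.353)² = 78.9404435602²
eq3−eq1, eq3−eq2 (x²,y² cancel):
  35.662·x − 40.388·y = 794.609082
  65.924·x + 4.300·y = 3376.699396
det = 35.662·4.300 − -40.388·65.924 = 2815.885112
x = (794.609082·4.300 − -40.388·3376.699396) / 2815.885112 = 49.645120
y = (35.662·3376.699396 − 794.609082·65.924) / 2815.885112 = 24.161513
|P − Q| = √((49.645120 − -26.818)² + (24.161513 − -49.320)²) = 106.047826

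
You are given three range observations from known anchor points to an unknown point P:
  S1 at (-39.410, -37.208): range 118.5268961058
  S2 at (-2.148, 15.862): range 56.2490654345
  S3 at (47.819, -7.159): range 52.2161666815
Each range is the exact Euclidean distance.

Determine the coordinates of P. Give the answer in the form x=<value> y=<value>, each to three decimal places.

eq1: (x + 39.410)² + (y + 37.208)² = 118.5268961058²
eq2: (x + 2.148)² + (y − 15.862)² = 56.2490654345²
eq3: (x − 47.819)² + (y + 7.159)² = 52.2161666815²
eq2−eq1, eq2−eq3 (x²,y² cancel):
  -74.524·x − 106.140·y = -8203.301322
  99.934·x − 46.042·y = 2519.120393
det = -74.524·-46.042 − -106.140·99.934 = 14038.228768
x = (-8203.301322·-46.042 − -106.140·2519.120393) / 14038.228768 = 45.951370
y = (-74.524·2519.120393 − -8203.301322·99.934) / 14038.228768 = 45.023756

x=45.951 y=45.024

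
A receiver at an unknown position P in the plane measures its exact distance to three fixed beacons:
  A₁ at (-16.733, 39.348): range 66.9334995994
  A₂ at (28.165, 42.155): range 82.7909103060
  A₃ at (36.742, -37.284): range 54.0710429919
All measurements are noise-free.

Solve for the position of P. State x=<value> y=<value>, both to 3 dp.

eq1: (x + 16.733)² + (y − 39.348)² = 66.9334995994²
eq2: (x − 28.165)² + (y − 42.155)² = 82.7909103060²
eq3: (x − 36.742)² + (y + 37.284)² = 54.0710429919²
eq1−eq2, eq1−eq3 (x²,y² cancel):
  89.796·x + 5.614·y = -1632.188604
  106.950·x − 153.264·y = 2468.228505
det = 89.796·-153.264 − 5.614·106.950 = -14362.911444
x = (-1632.188604·-153.264 − 5.614·2468.228505) / -14362.911444 = -16.452035
y = (89.796·2468.228505 − -1632.188604·106.950) / -14362.911444 = -27.584910

x=-16.452 y=-27.585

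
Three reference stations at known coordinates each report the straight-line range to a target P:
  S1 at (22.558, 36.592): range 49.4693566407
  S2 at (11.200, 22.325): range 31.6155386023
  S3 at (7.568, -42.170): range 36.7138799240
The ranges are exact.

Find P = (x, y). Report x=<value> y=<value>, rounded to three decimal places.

x=-1.549 y=-6.606

eq1: (x − 22.558)² + (y − 36.592)² = 49.4693566407²
eq2: (x − 11.200)² + (y − 22.325)² = 31.6155386023²
eq3: (x − 7.568)² + (y + 42.170)² = 36.7138799240²
eq3−eq1, eq3−eq2 (x²,y² cancel):
  29.980·x + 157.524·y = -1087.053963
  7.264·x + 128.990·y = -863.371201
det = 29.980·128.990 − 157.524·7.264 = 2722.865864
x = (-1087.053963·128.990 − 157.524·-863.371201) / 2722.865864 = -1.548885
y = (29.980·-863.371201 − -1087.053963·7.264) / 2722.865864 = -6.606094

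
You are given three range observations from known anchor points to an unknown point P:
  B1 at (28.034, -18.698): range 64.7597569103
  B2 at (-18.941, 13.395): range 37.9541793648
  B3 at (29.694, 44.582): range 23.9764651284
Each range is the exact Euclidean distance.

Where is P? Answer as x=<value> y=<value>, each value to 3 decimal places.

x=5.842 y=42.141

eq1: (x − 28.034)² + (y + 18.698)² = 64.7597569103²
eq2: (x + 18.941)² + (y − 13.395)² = 37.9541793648²
eq3: (x − 29.694)² + (y − 44.582)² = 23.9764651284²
eq1−eq2, eq1−eq3 (x²,y² cancel):
  -93.950·x + 64.186·y = 2155.973530
  3.320·x + 126.560·y = 5352.723235
det = -93.950·126.560 − 64.186·3.320 = -12103.409520
x = (2155.973530·126.560 − 64.186·5352.723235) / -12103.409520 = 5.842146
y = (-93.950·5352.723235 − 2155.973530·3.320) / -12103.409520 = 42.140703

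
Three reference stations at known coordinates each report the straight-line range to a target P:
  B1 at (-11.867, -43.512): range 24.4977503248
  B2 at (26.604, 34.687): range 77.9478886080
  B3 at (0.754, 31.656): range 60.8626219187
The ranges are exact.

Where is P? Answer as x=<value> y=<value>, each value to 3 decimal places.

x=-25.582 y=-23.213

eq1: (x + 11.867)² + (y + 43.512)² = 24.4977503248²
eq2: (x − 26.604)² + (y − 34.687)² = 77.9478886080²
eq3: (x − 0.754)² + (y − 31.656)² = 60.8626219187²
eq2−eq1, eq2−eq3 (x²,y² cancel):
  -76.942·x − 156.398·y = 5598.892615
  -51.700·x − 6.062·y = 1463.324659
det = -76.942·-6.062 − -156.398·-51.700 = -7619.354196
x = (5598.892615·-6.062 − -156.398·1463.324659) / -7619.354196 = -25.582294
y = (-76.942·1463.324659 − 5598.892615·-51.700) / -7619.354196 = -23.213466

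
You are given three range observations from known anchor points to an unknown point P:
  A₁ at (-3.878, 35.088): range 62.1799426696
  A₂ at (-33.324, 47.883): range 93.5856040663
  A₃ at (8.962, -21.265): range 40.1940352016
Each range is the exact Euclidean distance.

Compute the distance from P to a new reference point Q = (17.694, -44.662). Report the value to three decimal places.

49.465

eq1: (x + 3.878)² + (y − 35.088)² = 62.1799426696²
eq2: (x + 33.324)² + (y − 47.883)² = 93.5856040663²
eq3: (x − 8.962)² + (y + 21.265)² = 40.1940352016²
eq1−eq2, eq1−eq3 (x²,y² cancel):
  -58.892·x + 25.590·y = -2734.855981
  25.680·x − 112.706·y = 1537.095846
det = -58.892·-112.706 − 25.590·25.680 = 5980.330552
x = (-2734.855981·-112.706 − 25.590·1537.095846) / 5980.330552 = 44.964136
y = (-58.892·1537.095846 − -2734.855981·25.680) / 5980.330552 = -3.393048
|P − Q| = √((44.964136 − 17.694)² + (-3.393048 − -44.662)²) = 49.465005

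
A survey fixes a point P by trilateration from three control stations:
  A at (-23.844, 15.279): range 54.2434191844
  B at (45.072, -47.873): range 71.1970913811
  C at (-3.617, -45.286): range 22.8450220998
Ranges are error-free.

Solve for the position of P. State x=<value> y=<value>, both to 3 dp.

eq1: (x + 23.844)² + (y − 15.279)² = 54.2434191844²
eq2: (x − 45.072)² + (y + 47.873)² = 71.1970913811²
eq3: (x + 3.617)² + (y + 45.286)² = 22.8450220998²
eq1−eq3, eq1−eq2 (x²,y² cancel):
  40.454·x − 121.130·y = 3682.373798
  137.832·x − 126.304·y = 1394.647840
det = 40.454·-126.304 − -121.130·137.832 = 11586.088144
x = (3682.373798·-126.304 − -121.130·1394.647840) / 11586.088144 = -25.562109
y = (40.454·1394.647840 − 3682.373798·137.832) / 11586.088144 = -38.937203

x=-25.562 y=-38.937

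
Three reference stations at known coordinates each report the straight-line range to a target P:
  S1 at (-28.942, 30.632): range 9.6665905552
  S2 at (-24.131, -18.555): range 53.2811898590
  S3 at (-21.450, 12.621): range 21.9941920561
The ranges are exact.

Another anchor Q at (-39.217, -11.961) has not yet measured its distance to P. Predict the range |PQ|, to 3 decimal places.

50.303

eq1: (x + 28.942)² + (y − 30.632)² = 9.6665905552²
eq2: (x + 24.131)² + (y + 18.555)² = 53.2811898590²
eq3: (x + 21.450)² + (y − 12.621)² = 21.9941920561²
eq3−eq2, eq3−eq1 (x²,y² cancel):
  -5.362·x − 62.352·y = -2047.939664
  -14.984·x + 36.022·y = 1546.868158
det = -5.362·36.022 − -62.352·-14.984 = -1127.432332
x = (-2047.939664·36.022 − -62.352·1546.868158) / -1127.432332 = -20.116011
y = (-5.362·1546.868158 − -2047.939664·-14.984) / -1127.432332 = 34.574700
|P − Q| = √((-20.116011 − -39.217)² + (34.574700 − -11.961)²) = 50.303272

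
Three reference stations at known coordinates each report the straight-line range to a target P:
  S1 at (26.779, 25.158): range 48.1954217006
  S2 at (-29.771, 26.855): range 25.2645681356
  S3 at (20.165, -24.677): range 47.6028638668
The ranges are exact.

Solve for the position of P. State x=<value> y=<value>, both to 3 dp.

eq1: (x − 26.779)² + (y − 25.158)² = 48.1954217006²
eq2: (x + 29.771)² + (y − 26.855)² = 25.2645681356²
eq3: (x − 20.165)² + (y + 24.677)² = 47.6028638668²
eq3−eq1, eq3−eq2 (x²,y² cancel):
  13.228·x + 99.670·y = 277.692226
  -99.872·x + 103.064·y = 2219.656157
det = 13.228·103.064 − 99.670·-99.872 = 11317.572832
x = (277.692226·103.064 − 99.670·2219.656157) / 11317.572832 = -17.018937
y = (13.228·2219.656157 − 277.692226·-99.872) / 11317.572832 = 5.044835

x=-17.019 y=5.045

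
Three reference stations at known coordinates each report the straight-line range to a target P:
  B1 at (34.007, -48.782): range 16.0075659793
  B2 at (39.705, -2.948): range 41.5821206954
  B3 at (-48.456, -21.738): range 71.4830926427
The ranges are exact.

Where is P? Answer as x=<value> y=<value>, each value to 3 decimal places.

x=20.676 y=-39.921

eq1: (x − 34.007)² + (y + 48.782)² = 16.0075659793²
eq2: (x − 39.705)² + (y + 2.948)² = 41.5821206954²
eq3: (x + 48.456)² + (y + 21.738)² = 71.4830926427²
eq2−eq1, eq2−eq3 (x²,y² cancel):
  -11.396·x − 91.668·y = 3423.812437
  -176.322·x − 37.580·y = -2145.412921
det = -11.396·-37.580 − -91.668·-176.322 = -15734.823416
x = (3423.812437·-37.580 − -91.668·-2145.412921) / -15734.823416 = 20.675960
y = (-11.396·-2145.412921 − 3423.812437·-176.322) / -15734.823416 = -39.920536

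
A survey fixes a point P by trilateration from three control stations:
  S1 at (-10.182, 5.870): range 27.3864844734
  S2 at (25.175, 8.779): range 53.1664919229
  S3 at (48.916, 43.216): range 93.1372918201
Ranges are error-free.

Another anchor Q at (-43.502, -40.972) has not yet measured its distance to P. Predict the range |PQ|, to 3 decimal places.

31.882

eq1: (x + 10.182)² + (y − 5.870)² = 27.3864844734²
eq2: (x − 25.175)² + (y − 8.779)² = 53.1664919229²
eq3: (x − 48.916)² + (y − 43.216)² = 93.1372918201²
eq3−eq1, eq3−eq2 (x²,y² cancel):
  -118.196·x − 74.692·y = 3802.267908
  -47.482·x − 68.874·y = 2298.333018
det = -118.196·-68.874 − -74.692·-47.482 = 4594.105760
x = (3802.267908·-68.874 − -74.692·2298.333018) / 4594.105760 = -19.636098
y = (-118.196·2298.333018 − 3802.267908·-47.482) / 4594.105760 = -19.832910
|P − Q| = √((-19.636098 − -43.502)² + (-19.832910 − -40.972)²) = 31.881694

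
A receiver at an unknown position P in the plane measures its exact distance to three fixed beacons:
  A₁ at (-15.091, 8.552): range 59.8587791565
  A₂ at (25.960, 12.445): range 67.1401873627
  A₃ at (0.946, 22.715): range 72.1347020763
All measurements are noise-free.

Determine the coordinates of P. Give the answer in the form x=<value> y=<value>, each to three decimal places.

x=-0.147 y=-49.411

eq1: (x + 15.091)² + (y − 8.552)² = 59.8587791565²
eq2: (x − 25.960)² + (y − 12.445)² = 67.1401873627²
eq3: (x − 0.946)² + (y − 22.715)² = 72.1347020763²
eq3−eq1, eq3−eq2 (x²,y² cancel):
  -32.074·x − 28.326·y = 1404.350646
  50.028·x − 20.540·y = 1007.543969
det = -32.074·-20.540 − -28.326·50.028 = 2075.893088
x = (1404.350646·-20.540 − -28.326·1007.543969) / 2075.893088 = -0.147248
y = (-32.074·1007.543969 − 1404.350646·50.028) / 2075.893088 = -49.411417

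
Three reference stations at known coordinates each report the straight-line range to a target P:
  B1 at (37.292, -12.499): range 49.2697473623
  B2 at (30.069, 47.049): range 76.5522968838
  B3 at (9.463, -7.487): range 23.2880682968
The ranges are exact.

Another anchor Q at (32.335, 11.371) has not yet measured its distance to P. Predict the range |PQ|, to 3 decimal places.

eq1: (x − 37.292)² + (y + 12.499)² = 49.2697473623²
eq2: (x − 30.069)² + (y − 47.049)² = 76.5522968838²
eq3: (x − 9.463)² + (y + 7.487)² = 23.2880682968²
eq2−eq1, eq2−eq3 (x²,y² cancel):
  14.446·x − 119.096·y = 1861.911256
  -41.212·x − 109.072·y = 2345.770409
det = 14.446·-109.072 − -119.096·-41.212 = -6483.838464
x = (1861.911256·-109.072 − -119.096·2345.770409) / -6483.838464 = -11.766099
y = (14.446·2345.770409 − 1861.911256·-41.212) / -6483.838464 = -17.060895
|P − Q| = √((-11.766099 − 32.335)² + (-17.060895 − 11.371)²) = 52.471703

52.472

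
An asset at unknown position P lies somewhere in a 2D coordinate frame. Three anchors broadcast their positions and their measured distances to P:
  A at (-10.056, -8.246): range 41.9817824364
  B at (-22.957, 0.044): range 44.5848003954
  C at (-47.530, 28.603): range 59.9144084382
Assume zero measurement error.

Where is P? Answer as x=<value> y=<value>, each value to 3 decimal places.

eq1: (x + 10.056)² + (y + 8.246)² = 41.9817824364²
eq2: (x + 22.957)² + (y − 0.044)² = 44.5848003954²
eq3: (x + 47.530)² + (y − 28.603)² = 59.9144084382²
eq3−eq2, eq3−eq1 (x²,y² cancel):
  49.146·x − 57.118·y = -948.274812
  74.948·x − 73.698·y = -1080.846575
det = 49.146·-73.698 − -57.118·74.948 = 658.917956
x = (-948.274812·-73.698 − -57.118·-1080.846575) / 658.917956 = 12.369009
y = (49.146·-1080.846575 − -948.274812·74.948) / 658.917956 = 27.244689

x=12.369 y=27.245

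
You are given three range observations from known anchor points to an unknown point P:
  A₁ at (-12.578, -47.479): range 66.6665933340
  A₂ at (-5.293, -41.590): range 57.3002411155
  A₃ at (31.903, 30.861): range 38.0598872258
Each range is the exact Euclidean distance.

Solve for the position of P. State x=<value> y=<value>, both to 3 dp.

x=39.891 y=-6.351

eq1: (x + 12.578)² + (y + 47.479)² = 66.6665933340²
eq2: (x + 5.293)² + (y + 41.590)² = 57.3002411155²
eq3: (x − 31.903)² + (y − 30.861)² = 38.0598872258²
eq3−eq2, eq3−eq1 (x²,y² cancel):
  -74.392·x − 144.902·y = -2047.221397
  -88.962·x − 156.680·y = -2553.620856
det = -74.392·-156.680 − -144.902·-88.962 = -1235.033164
x = (-2047.221397·-156.680 − -144.902·-2553.620856) / -1235.033164 = 39.890525
y = (-74.392·-2553.620856 − -2047.221397·-88.962) / -1235.033164 = -6.351289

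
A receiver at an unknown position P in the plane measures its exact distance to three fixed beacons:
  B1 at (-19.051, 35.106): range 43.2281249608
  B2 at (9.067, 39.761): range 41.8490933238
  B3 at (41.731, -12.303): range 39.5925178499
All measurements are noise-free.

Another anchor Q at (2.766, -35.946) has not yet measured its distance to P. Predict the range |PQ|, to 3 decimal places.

34.229

eq1: (x + 19.051)² + (y − 35.106)² = 43.2281249608²
eq2: (x − 9.067)² + (y − 39.761)² = 41.8490933238²
eq3: (x − 41.731)² + (y + 12.303)² = 39.5925178499²
eq1−eq2, eq1−eq3 (x²,y² cancel):
  56.236·x + 9.310·y = 185.099949
  121.564·x − 94.818·y = 598.571651
det = 56.236·-94.818 − 9.310·121.564 = -6463.945888
x = (185.099949·-94.818 − 9.310·598.571651) / -6463.945888 = 3.577305
y = (56.236·598.571651 − 185.099949·121.564) / -6463.945888 = -1.726466
|P − Q| = √((3.577305 − 2.766)² + (-1.726466 − -35.946)²) = 34.229150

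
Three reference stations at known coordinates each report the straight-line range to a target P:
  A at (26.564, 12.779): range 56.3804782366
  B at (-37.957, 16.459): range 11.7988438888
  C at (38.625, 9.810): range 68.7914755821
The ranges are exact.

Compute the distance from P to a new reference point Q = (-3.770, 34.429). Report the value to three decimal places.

eq1: (x − 26.564)² + (y − 12.779)² = 56.3804782366²
eq2: (x + 37.957)² + (y − 16.459)² = 11.7988438888²
eq3: (x − 38.625)² + (y − 9.810)² = 68.7914755821²
eq3−eq1, eq3−eq2 (x²,y² cancel):
  -24.122·x + 5.938·y = 834.330999
  -153.164·x + 13.298·y = 4716.560201
det = -24.122·13.298 − 5.938·-153.164 = 588.713476
x = (834.330999·13.298 − 5.938·4716.560201) / 588.713476 = -28.727049
y = (-24.122·4716.560201 − 834.330999·-153.164) / 588.713476 = 23.808879
|P − Q| = √((-28.727049 − -3.770)² + (23.808879 − 34.429)²) = 27.122708

27.123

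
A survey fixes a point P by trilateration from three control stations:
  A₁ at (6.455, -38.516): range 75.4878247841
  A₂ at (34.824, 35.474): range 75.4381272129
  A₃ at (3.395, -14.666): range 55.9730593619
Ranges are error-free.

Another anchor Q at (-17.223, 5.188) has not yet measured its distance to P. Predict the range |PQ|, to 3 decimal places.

eq1: (x − 6.455)² + (y + 38.516)² = 75.4878247841²
eq2: (x − 34.824)² + (y − 35.474)² = 75.4381272129²
eq3: (x − 3.395)² + (y + 14.666)² = 55.9730593619²
eq3−eq2, eq3−eq1 (x²,y² cancel):
  62.858·x + 100.280·y = -313.429592
  6.120·x − 47.700·y = -1266.896616
det = 62.858·-47.700 − 100.280·6.120 = -3612.040200
x = (-313.429592·-47.700 − 100.280·-1266.896616) / -3612.040200 = -39.311574
y = (62.858·-1266.896616 − -313.429592·6.120) / -3612.040200 = 21.515928
|P − Q| = √((-39.311574 − -17.223)² + (21.515928 − 5.188)²) = 27.468279

27.468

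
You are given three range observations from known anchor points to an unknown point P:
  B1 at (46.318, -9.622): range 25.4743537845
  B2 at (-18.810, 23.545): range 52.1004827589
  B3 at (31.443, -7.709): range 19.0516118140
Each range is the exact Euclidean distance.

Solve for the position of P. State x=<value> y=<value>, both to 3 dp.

eq1: (x − 46.318)² + (y + 9.622)² = 25.4743537845²
eq2: (x + 18.810)² + (y − 23.545)² = 52.1004827589²
eq3: (x − 31.443)² + (y + 7.709)² = 19.0516118140²
eq2−eq1, eq2−eq3 (x²,y² cancel):
  130.256·x − 66.334·y = 3395.274486
  100.506·x − 62.508·y = 2491.404196
det = 130.256·-62.508 − -66.334·100.506 = -1475.077044
x = (3395.274486·-62.508 − -66.334·2491.404196) / -1475.077044 = 31.840379
y = (130.256·2491.404196 − 3395.274486·100.506) / -1475.077044 = 11.338467

x=31.840 y=11.338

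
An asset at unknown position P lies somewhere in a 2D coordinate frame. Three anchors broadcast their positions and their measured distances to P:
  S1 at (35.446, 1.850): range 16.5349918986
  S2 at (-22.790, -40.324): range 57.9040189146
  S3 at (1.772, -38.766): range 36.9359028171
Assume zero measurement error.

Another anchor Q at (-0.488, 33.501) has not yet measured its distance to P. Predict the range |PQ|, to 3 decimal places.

eq1: (x − 35.446)² + (y − 1.850)² = 16.5349918986²
eq2: (x + 22.790)² + (y + 40.324)² = 57.9040189146²
eq3: (x − 1.772)² + (y + 38.766)² = 36.9359028171²
eq1−eq2, eq1−eq3 (x²,y² cancel):
  -116.472·x − 84.348·y = -2193.901789
  -67.348·x − 81.232·y = -844.753636
det = -116.472·-81.232 − -84.348·-67.348 = 3780.584400
x = (-2193.901789·-81.232 − -84.348·-844.753636) / 3780.584400 = 28.292385
y = (-116.472·-844.753636 − -2193.901789·-67.348) / 3780.584400 = -13.057440
|P − Q| = √((28.292385 − -0.488)² + (-13.057440 − 33.501)²) = 54.735718

54.736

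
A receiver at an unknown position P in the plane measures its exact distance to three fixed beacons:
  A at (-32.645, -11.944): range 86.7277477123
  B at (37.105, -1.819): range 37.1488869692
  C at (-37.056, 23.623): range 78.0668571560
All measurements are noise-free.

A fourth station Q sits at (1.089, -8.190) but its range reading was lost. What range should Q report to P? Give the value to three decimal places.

58.384

eq1: (x + 32.645)² + (y + 11.944)² = 86.7277477123²
eq2: (x − 37.105)² + (y + 1.819)² = 37.1488869692²
eq3: (x + 37.056)² + (y − 23.623)² = 78.0668571560²
eq3−eq2, eq3−eq1 (x²,y² cancel):
  148.322·x − 50.884·y = 4163.290904
  8.822·x − 71.134·y = -2150.106141
det = 148.322·-71.134 − -50.884·8.822 = -10101.838500
x = (4163.290904·-71.134 − -50.884·-2150.106141) / -10101.838500 = 40.146904
y = (148.322·-2150.106141 − 4163.290904·8.822) / -10101.838500 = 35.205136
|P − Q| = √((40.146904 − 1.089)² + (35.205136 − -8.190)²) = 58.383710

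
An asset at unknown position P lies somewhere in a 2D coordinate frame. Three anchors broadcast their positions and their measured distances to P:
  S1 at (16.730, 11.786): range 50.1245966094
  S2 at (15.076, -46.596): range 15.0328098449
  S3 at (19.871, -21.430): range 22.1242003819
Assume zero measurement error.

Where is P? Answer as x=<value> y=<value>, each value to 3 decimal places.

x=3.809 y=-36.645

eq1: (x − 16.730)² + (y − 11.786)² = 50.1245966094²
eq2: (x − 15.076)² + (y + 46.596)² = 15.0328098449²
eq3: (x − 19.871)² + (y + 21.430)² = 22.1242003819²
eq1−eq3, eq1−eq2 (x²,y² cancel):
  6.282·x − 66.432·y = 2458.293788
  -3.308·x − 116.764·y = 4266.160109
det = 6.282·-116.764 − -66.432·-3.308 = -953.268504
x = (2458.293788·-116.764 − -66.432·4266.160109) / -953.268504 = 3.808651
y = (6.282·4266.160109 − 2458.293788·-3.308) / -953.268504 = -36.644506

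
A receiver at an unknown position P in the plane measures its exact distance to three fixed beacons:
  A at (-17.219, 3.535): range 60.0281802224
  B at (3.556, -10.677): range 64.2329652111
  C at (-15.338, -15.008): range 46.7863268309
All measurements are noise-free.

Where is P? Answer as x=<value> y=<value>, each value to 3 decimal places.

eq1: (x + 17.219)² + (y − 3.535)² = 60.0281802224²
eq2: (x − 3.556)² + (y + 10.677)² = 64.2329652111²
eq3: (x + 15.338)² + (y + 15.008)² = 46.7863268309²
eq2−eq1, eq2−eq3 (x²,y² cancel):
  -41.550·x + 28.424·y = 704.838120
  -37.788·x − 8.662·y = 2270.764284
det = -41.550·-8.662 − 28.424·-37.788 = 1433.992212
x = (704.838120·-8.662 − 28.424·2270.764284) / 1433.992212 = -49.267710
y = (-41.550·2270.764284 − 704.838120·-37.788) / 1433.992212 = -47.221897

x=-49.268 y=-47.222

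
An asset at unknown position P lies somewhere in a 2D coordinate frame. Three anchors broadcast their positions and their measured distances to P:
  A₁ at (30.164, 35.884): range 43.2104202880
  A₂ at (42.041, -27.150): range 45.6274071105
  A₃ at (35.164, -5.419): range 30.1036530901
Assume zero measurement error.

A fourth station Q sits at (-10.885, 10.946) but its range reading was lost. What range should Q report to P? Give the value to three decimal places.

eq1: (x − 30.164)² + (y − 35.884)² = 43.2104202880²
eq2: (x − 42.041)² + (y + 27.150)² = 45.6274071105²
eq3: (x − 35.164)² + (y + 5.419)² = 30.1036530901²
eq2−eq3, eq2−eq1 (x²,y² cancel):
  -13.754·x + 43.462·y = -63.065374
  -23.754·x + 126.068·y = -92.319971
det = -13.754·126.068 − 43.462·-23.754 = -701.542924
x = (-63.065374·126.068 − 43.462·-92.319971) / -701.542924 = 5.613505
y = (-13.754·-92.319971 − -63.065374·-23.754) / -701.542924 = 0.325406
|P − Q| = √((5.613505 − -10.885)² + (0.325406 − 10.946)²) = 19.621358

19.621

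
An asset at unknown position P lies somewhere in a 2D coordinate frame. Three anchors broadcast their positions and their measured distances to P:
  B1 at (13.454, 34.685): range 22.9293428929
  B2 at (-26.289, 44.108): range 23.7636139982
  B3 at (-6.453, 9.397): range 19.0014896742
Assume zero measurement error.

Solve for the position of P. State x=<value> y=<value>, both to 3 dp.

x=-8.563 y=28.281

eq1: (x − 13.454)² + (y − 34.685)² = 22.9293428929²
eq2: (x + 26.289)² + (y − 44.108)² = 23.7636139982²
eq3: (x + 6.453)² + (y − 9.397)² = 19.0014896742²
eq1−eq2, eq1−eq3 (x²,y² cancel):
  -79.486·x + 18.846·y = 1213.613259
  -39.814·x − 50.576·y = -1089.416367
det = -79.486·-50.576 − 18.846·-39.814 = 4770.418580
x = (1213.613259·-50.576 − 18.846·-1089.416367) / 4770.418580 = -8.562889
y = (-79.486·-1089.416367 − 1213.613259·-39.814) / 4770.418580 = 28.280987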